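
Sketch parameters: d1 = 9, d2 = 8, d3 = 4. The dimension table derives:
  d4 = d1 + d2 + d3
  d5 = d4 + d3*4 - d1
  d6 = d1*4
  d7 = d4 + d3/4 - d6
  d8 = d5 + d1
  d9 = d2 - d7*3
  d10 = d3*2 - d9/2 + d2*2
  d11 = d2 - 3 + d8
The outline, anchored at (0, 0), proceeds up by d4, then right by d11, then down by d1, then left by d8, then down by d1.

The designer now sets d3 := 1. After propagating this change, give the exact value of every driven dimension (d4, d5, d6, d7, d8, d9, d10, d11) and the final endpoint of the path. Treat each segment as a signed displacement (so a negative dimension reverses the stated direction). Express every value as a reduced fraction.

Apply edit: d3 := 1
  d4 = d1 + d2 + d3 = 18
  d5 = d4 + d3*4 - d1 = 13
  d6 = d1*4 = 36
  d7 = d4 + d3/4 - d6 = -71/4
  d8 = d5 + d1 = 22
  d9 = d2 - d7*3 = 245/4
  d10 = d3*2 - d9/2 + d2*2 = -101/8
  d11 = d2 - 3 + d8 = 27
Walk from origin (0, 0):
  seg 1: up by d4 = 18 → (0, 18)
  seg 2: right by d11 = 27 → (27, 18)
  seg 3: down by d1 = 9 → (27, 9)
  seg 4: left by d8 = 22 → (5, 9)
  seg 5: down by d1 = 9 → (5, 0)

d4 = 18
d5 = 13
d6 = 36
d7 = -71/4
d8 = 22
d9 = 245/4
d10 = -101/8
d11 = 27
endpoint = (5, 0)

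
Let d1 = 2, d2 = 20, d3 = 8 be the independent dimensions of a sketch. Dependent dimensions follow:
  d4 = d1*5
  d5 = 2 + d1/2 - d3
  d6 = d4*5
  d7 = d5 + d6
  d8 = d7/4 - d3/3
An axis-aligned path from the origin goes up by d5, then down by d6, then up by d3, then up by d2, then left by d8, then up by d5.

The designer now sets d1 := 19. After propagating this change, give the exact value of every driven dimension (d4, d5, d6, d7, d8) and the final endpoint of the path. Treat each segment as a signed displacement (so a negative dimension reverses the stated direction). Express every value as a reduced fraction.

d4 = 95
d5 = 7/2
d6 = 475
d7 = 957/2
d8 = 2807/24
endpoint = (-2807/24, -440)

Apply edit: d1 := 19
  d4 = d1*5 = 95
  d5 = 2 + d1/2 - d3 = 7/2
  d6 = d4*5 = 475
  d7 = d5 + d6 = 957/2
  d8 = d7/4 - d3/3 = 2807/24
Walk from origin (0, 0):
  seg 1: up by d5 = 7/2 → (0, 7/2)
  seg 2: down by d6 = 475 → (0, -943/2)
  seg 3: up by d3 = 8 → (0, -927/2)
  seg 4: up by d2 = 20 → (0, -887/2)
  seg 5: left by d8 = 2807/24 → (-2807/24, -887/2)
  seg 6: up by d5 = 7/2 → (-2807/24, -440)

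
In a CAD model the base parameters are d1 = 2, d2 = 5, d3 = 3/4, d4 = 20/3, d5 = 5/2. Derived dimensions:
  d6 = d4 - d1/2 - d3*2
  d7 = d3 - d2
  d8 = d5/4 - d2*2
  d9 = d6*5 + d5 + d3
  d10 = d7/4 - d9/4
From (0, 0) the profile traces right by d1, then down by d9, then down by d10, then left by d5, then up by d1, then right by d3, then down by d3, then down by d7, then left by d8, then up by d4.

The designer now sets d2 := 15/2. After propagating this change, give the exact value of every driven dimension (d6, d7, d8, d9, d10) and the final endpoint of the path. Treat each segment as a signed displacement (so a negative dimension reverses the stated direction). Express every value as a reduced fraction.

Apply edit: d2 := 15/2
  d6 = d4 - d1/2 - d3*2 = 25/6
  d7 = d3 - d2 = -27/4
  d8 = d5/4 - d2*2 = -115/8
  d9 = d6*5 + d5 + d3 = 289/12
  d10 = d7/4 - d9/4 = -185/24
Walk from origin (0, 0):
  seg 1: right by d1 = 2 → (2, 0)
  seg 2: down by d9 = 289/12 → (2, -289/12)
  seg 3: down by d10 = -185/24 → (2, -131/8)
  seg 4: left by d5 = 5/2 → (-1/2, -131/8)
  seg 5: up by d1 = 2 → (-1/2, -115/8)
  seg 6: right by d3 = 3/4 → (1/4, -115/8)
  seg 7: down by d3 = 3/4 → (1/4, -121/8)
  seg 8: down by d7 = -27/4 → (1/4, -67/8)
  seg 9: left by d8 = -115/8 → (117/8, -67/8)
  seg 10: up by d4 = 20/3 → (117/8, -41/24)

d6 = 25/6
d7 = -27/4
d8 = -115/8
d9 = 289/12
d10 = -185/24
endpoint = (117/8, -41/24)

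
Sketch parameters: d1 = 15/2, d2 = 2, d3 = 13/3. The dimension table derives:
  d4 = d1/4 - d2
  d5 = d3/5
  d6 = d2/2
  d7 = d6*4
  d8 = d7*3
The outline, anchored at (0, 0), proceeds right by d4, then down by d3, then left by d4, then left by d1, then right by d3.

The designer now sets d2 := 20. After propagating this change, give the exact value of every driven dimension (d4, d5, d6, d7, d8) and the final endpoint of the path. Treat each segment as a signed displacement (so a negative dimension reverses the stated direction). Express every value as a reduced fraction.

d4 = -145/8
d5 = 13/15
d6 = 10
d7 = 40
d8 = 120
endpoint = (-19/6, -13/3)

Apply edit: d2 := 20
  d4 = d1/4 - d2 = -145/8
  d5 = d3/5 = 13/15
  d6 = d2/2 = 10
  d7 = d6*4 = 40
  d8 = d7*3 = 120
Walk from origin (0, 0):
  seg 1: right by d4 = -145/8 → (-145/8, 0)
  seg 2: down by d3 = 13/3 → (-145/8, -13/3)
  seg 3: left by d4 = -145/8 → (0, -13/3)
  seg 4: left by d1 = 15/2 → (-15/2, -13/3)
  seg 5: right by d3 = 13/3 → (-19/6, -13/3)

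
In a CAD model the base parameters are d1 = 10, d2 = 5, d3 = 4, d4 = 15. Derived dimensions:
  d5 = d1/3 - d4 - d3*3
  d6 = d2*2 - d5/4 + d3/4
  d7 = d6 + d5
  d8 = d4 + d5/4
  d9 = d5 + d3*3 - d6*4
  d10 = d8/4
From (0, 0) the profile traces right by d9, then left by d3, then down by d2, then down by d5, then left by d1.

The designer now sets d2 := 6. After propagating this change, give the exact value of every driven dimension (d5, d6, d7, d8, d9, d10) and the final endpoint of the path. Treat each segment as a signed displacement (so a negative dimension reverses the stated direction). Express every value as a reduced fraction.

Apply edit: d2 := 6
  d5 = d1/3 - d4 - d3*3 = -71/3
  d6 = d2*2 - d5/4 + d3/4 = 227/12
  d7 = d6 + d5 = -19/4
  d8 = d4 + d5/4 = 109/12
  d9 = d5 + d3*3 - d6*4 = -262/3
  d10 = d8/4 = 109/48
Walk from origin (0, 0):
  seg 1: right by d9 = -262/3 → (-262/3, 0)
  seg 2: left by d3 = 4 → (-274/3, 0)
  seg 3: down by d2 = 6 → (-274/3, -6)
  seg 4: down by d5 = -71/3 → (-274/3, 53/3)
  seg 5: left by d1 = 10 → (-304/3, 53/3)

d5 = -71/3
d6 = 227/12
d7 = -19/4
d8 = 109/12
d9 = -262/3
d10 = 109/48
endpoint = (-304/3, 53/3)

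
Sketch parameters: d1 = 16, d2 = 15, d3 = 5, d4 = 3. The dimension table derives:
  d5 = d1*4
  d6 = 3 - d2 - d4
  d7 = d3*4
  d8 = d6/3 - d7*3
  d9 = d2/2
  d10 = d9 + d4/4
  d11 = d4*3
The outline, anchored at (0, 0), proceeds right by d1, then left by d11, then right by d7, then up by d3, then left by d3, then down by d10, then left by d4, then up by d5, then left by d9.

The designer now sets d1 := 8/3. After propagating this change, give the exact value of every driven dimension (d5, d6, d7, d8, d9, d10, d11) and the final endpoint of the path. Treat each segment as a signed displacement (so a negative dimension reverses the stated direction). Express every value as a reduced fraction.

d5 = 32/3
d6 = -15
d7 = 20
d8 = -65
d9 = 15/2
d10 = 33/4
d11 = 9
endpoint = (-11/6, 89/12)

Apply edit: d1 := 8/3
  d5 = d1*4 = 32/3
  d6 = 3 - d2 - d4 = -15
  d7 = d3*4 = 20
  d8 = d6/3 - d7*3 = -65
  d9 = d2/2 = 15/2
  d10 = d9 + d4/4 = 33/4
  d11 = d4*3 = 9
Walk from origin (0, 0):
  seg 1: right by d1 = 8/3 → (8/3, 0)
  seg 2: left by d11 = 9 → (-19/3, 0)
  seg 3: right by d7 = 20 → (41/3, 0)
  seg 4: up by d3 = 5 → (41/3, 5)
  seg 5: left by d3 = 5 → (26/3, 5)
  seg 6: down by d10 = 33/4 → (26/3, -13/4)
  seg 7: left by d4 = 3 → (17/3, -13/4)
  seg 8: up by d5 = 32/3 → (17/3, 89/12)
  seg 9: left by d9 = 15/2 → (-11/6, 89/12)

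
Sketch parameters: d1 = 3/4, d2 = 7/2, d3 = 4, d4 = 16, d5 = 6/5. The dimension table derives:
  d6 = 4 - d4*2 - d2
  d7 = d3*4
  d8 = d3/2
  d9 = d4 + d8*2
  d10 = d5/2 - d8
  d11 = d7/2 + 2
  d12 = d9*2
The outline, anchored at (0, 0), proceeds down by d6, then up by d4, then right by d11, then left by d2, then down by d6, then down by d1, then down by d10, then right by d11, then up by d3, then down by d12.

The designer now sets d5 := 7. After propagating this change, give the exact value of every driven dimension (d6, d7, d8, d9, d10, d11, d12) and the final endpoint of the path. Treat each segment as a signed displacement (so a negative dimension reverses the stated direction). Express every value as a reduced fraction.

d6 = -63/2
d7 = 16
d8 = 2
d9 = 20
d10 = 3/2
d11 = 10
d12 = 40
endpoint = (33/2, 163/4)

Apply edit: d5 := 7
  d6 = 4 - d4*2 - d2 = -63/2
  d7 = d3*4 = 16
  d8 = d3/2 = 2
  d9 = d4 + d8*2 = 20
  d10 = d5/2 - d8 = 3/2
  d11 = d7/2 + 2 = 10
  d12 = d9*2 = 40
Walk from origin (0, 0):
  seg 1: down by d6 = -63/2 → (0, 63/2)
  seg 2: up by d4 = 16 → (0, 95/2)
  seg 3: right by d11 = 10 → (10, 95/2)
  seg 4: left by d2 = 7/2 → (13/2, 95/2)
  seg 5: down by d6 = -63/2 → (13/2, 79)
  seg 6: down by d1 = 3/4 → (13/2, 313/4)
  seg 7: down by d10 = 3/2 → (13/2, 307/4)
  seg 8: right by d11 = 10 → (33/2, 307/4)
  seg 9: up by d3 = 4 → (33/2, 323/4)
  seg 10: down by d12 = 40 → (33/2, 163/4)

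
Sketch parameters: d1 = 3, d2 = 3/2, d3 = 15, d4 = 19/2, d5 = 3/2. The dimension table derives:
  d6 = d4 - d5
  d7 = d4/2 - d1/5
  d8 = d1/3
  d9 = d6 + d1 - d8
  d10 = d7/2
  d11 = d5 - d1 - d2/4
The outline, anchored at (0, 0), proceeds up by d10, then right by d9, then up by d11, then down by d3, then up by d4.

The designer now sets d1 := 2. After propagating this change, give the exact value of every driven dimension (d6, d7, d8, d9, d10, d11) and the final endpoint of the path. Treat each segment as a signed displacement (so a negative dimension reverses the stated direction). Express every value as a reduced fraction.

d6 = 8
d7 = 87/20
d8 = 2/3
d9 = 28/3
d10 = 87/40
d11 = -7/8
endpoint = (28/3, -21/5)

Apply edit: d1 := 2
  d6 = d4 - d5 = 8
  d7 = d4/2 - d1/5 = 87/20
  d8 = d1/3 = 2/3
  d9 = d6 + d1 - d8 = 28/3
  d10 = d7/2 = 87/40
  d11 = d5 - d1 - d2/4 = -7/8
Walk from origin (0, 0):
  seg 1: up by d10 = 87/40 → (0, 87/40)
  seg 2: right by d9 = 28/3 → (28/3, 87/40)
  seg 3: up by d11 = -7/8 → (28/3, 13/10)
  seg 4: down by d3 = 15 → (28/3, -137/10)
  seg 5: up by d4 = 19/2 → (28/3, -21/5)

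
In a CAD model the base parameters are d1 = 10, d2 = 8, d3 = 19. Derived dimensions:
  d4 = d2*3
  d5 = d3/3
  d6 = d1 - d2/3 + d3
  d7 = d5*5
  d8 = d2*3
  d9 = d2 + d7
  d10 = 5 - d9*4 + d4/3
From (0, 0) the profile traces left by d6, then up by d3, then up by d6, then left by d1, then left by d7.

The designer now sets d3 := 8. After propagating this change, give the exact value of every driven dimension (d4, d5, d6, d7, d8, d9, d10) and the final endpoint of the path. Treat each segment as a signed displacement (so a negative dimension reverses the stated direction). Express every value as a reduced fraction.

d4 = 24
d5 = 8/3
d6 = 46/3
d7 = 40/3
d8 = 24
d9 = 64/3
d10 = -217/3
endpoint = (-116/3, 70/3)

Apply edit: d3 := 8
  d4 = d2*3 = 24
  d5 = d3/3 = 8/3
  d6 = d1 - d2/3 + d3 = 46/3
  d7 = d5*5 = 40/3
  d8 = d2*3 = 24
  d9 = d2 + d7 = 64/3
  d10 = 5 - d9*4 + d4/3 = -217/3
Walk from origin (0, 0):
  seg 1: left by d6 = 46/3 → (-46/3, 0)
  seg 2: up by d3 = 8 → (-46/3, 8)
  seg 3: up by d6 = 46/3 → (-46/3, 70/3)
  seg 4: left by d1 = 10 → (-76/3, 70/3)
  seg 5: left by d7 = 40/3 → (-116/3, 70/3)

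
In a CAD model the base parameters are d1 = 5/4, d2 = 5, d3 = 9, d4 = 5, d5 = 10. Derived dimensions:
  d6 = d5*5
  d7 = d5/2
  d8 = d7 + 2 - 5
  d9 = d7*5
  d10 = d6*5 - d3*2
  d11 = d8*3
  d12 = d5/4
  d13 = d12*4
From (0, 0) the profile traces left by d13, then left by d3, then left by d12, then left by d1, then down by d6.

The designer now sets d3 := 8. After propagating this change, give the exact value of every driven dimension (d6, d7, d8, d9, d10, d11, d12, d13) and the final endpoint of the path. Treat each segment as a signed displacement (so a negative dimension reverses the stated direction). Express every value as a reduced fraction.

Apply edit: d3 := 8
  d6 = d5*5 = 50
  d7 = d5/2 = 5
  d8 = d7 + 2 - 5 = 2
  d9 = d7*5 = 25
  d10 = d6*5 - d3*2 = 234
  d11 = d8*3 = 6
  d12 = d5/4 = 5/2
  d13 = d12*4 = 10
Walk from origin (0, 0):
  seg 1: left by d13 = 10 → (-10, 0)
  seg 2: left by d3 = 8 → (-18, 0)
  seg 3: left by d12 = 5/2 → (-41/2, 0)
  seg 4: left by d1 = 5/4 → (-87/4, 0)
  seg 5: down by d6 = 50 → (-87/4, -50)

d6 = 50
d7 = 5
d8 = 2
d9 = 25
d10 = 234
d11 = 6
d12 = 5/2
d13 = 10
endpoint = (-87/4, -50)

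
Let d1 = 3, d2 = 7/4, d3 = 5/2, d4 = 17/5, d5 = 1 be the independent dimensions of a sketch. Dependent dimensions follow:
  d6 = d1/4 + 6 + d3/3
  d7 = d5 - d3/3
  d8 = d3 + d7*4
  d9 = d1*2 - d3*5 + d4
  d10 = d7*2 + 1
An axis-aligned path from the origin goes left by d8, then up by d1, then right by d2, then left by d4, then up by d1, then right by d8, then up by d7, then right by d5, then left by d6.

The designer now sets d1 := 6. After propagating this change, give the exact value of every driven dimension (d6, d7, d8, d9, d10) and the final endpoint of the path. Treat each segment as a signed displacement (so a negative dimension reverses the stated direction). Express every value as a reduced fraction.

d6 = 25/3
d7 = 1/6
d8 = 19/6
d9 = 29/10
d10 = 4/3
endpoint = (-539/60, 73/6)

Apply edit: d1 := 6
  d6 = d1/4 + 6 + d3/3 = 25/3
  d7 = d5 - d3/3 = 1/6
  d8 = d3 + d7*4 = 19/6
  d9 = d1*2 - d3*5 + d4 = 29/10
  d10 = d7*2 + 1 = 4/3
Walk from origin (0, 0):
  seg 1: left by d8 = 19/6 → (-19/6, 0)
  seg 2: up by d1 = 6 → (-19/6, 6)
  seg 3: right by d2 = 7/4 → (-17/12, 6)
  seg 4: left by d4 = 17/5 → (-289/60, 6)
  seg 5: up by d1 = 6 → (-289/60, 12)
  seg 6: right by d8 = 19/6 → (-33/20, 12)
  seg 7: up by d7 = 1/6 → (-33/20, 73/6)
  seg 8: right by d5 = 1 → (-13/20, 73/6)
  seg 9: left by d6 = 25/3 → (-539/60, 73/6)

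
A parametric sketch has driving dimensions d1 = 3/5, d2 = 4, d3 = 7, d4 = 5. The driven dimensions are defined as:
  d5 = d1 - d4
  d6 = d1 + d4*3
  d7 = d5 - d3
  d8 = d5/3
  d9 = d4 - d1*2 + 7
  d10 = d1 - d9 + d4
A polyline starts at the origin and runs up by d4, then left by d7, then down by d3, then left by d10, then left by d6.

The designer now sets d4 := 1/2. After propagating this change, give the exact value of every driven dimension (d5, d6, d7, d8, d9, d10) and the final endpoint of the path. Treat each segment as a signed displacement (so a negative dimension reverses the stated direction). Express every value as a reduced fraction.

Apply edit: d4 := 1/2
  d5 = d1 - d4 = 1/10
  d6 = d1 + d4*3 = 21/10
  d7 = d5 - d3 = -69/10
  d8 = d5/3 = 1/30
  d9 = d4 - d1*2 + 7 = 63/10
  d10 = d1 - d9 + d4 = -26/5
Walk from origin (0, 0):
  seg 1: up by d4 = 1/2 → (0, 1/2)
  seg 2: left by d7 = -69/10 → (69/10, 1/2)
  seg 3: down by d3 = 7 → (69/10, -13/2)
  seg 4: left by d10 = -26/5 → (121/10, -13/2)
  seg 5: left by d6 = 21/10 → (10, -13/2)

d5 = 1/10
d6 = 21/10
d7 = -69/10
d8 = 1/30
d9 = 63/10
d10 = -26/5
endpoint = (10, -13/2)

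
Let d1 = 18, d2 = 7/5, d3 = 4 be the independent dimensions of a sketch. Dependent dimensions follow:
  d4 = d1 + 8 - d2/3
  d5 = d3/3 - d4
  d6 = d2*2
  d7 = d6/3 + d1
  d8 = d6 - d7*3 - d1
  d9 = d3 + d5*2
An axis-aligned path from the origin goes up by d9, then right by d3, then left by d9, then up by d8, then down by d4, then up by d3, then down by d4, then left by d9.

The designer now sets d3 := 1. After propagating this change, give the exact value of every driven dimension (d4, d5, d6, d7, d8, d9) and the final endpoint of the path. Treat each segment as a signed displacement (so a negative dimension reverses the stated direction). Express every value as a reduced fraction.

Apply edit: d3 := 1
  d4 = d1 + 8 - d2/3 = 383/15
  d5 = d3/3 - d4 = -126/5
  d6 = d2*2 = 14/5
  d7 = d6/3 + d1 = 284/15
  d8 = d6 - d7*3 - d1 = -72
  d9 = d3 + d5*2 = -247/5
Walk from origin (0, 0):
  seg 1: up by d9 = -247/5 → (0, -247/5)
  seg 2: right by d3 = 1 → (1, -247/5)
  seg 3: left by d9 = -247/5 → (252/5, -247/5)
  seg 4: up by d8 = -72 → (252/5, -607/5)
  seg 5: down by d4 = 383/15 → (252/5, -2204/15)
  seg 6: up by d3 = 1 → (252/5, -2189/15)
  seg 7: down by d4 = 383/15 → (252/5, -2572/15)
  seg 8: left by d9 = -247/5 → (499/5, -2572/15)

d4 = 383/15
d5 = -126/5
d6 = 14/5
d7 = 284/15
d8 = -72
d9 = -247/5
endpoint = (499/5, -2572/15)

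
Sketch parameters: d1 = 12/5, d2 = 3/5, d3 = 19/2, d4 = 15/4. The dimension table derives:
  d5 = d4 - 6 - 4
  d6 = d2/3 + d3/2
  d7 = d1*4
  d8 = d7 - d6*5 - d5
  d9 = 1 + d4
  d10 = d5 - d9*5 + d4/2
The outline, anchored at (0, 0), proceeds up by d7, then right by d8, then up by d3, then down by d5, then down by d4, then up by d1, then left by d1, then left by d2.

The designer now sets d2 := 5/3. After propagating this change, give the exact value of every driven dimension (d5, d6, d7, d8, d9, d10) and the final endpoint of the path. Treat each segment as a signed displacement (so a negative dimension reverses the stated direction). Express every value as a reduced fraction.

Apply edit: d2 := 5/3
  d5 = d4 - 6 - 4 = -25/4
  d6 = d2/3 + d3/2 = 191/36
  d7 = d1*4 = 48/5
  d8 = d7 - d6*5 - d5 = -961/90
  d9 = 1 + d4 = 19/4
  d10 = d5 - d9*5 + d4/2 = -225/8
Walk from origin (0, 0):
  seg 1: up by d7 = 48/5 → (0, 48/5)
  seg 2: right by d8 = -961/90 → (-961/90, 48/5)
  seg 3: up by d3 = 19/2 → (-961/90, 191/10)
  seg 4: down by d5 = -25/4 → (-961/90, 507/20)
  seg 5: down by d4 = 15/4 → (-961/90, 108/5)
  seg 6: up by d1 = 12/5 → (-961/90, 24)
  seg 7: left by d1 = 12/5 → (-1177/90, 24)
  seg 8: left by d2 = 5/3 → (-1327/90, 24)

d5 = -25/4
d6 = 191/36
d7 = 48/5
d8 = -961/90
d9 = 19/4
d10 = -225/8
endpoint = (-1327/90, 24)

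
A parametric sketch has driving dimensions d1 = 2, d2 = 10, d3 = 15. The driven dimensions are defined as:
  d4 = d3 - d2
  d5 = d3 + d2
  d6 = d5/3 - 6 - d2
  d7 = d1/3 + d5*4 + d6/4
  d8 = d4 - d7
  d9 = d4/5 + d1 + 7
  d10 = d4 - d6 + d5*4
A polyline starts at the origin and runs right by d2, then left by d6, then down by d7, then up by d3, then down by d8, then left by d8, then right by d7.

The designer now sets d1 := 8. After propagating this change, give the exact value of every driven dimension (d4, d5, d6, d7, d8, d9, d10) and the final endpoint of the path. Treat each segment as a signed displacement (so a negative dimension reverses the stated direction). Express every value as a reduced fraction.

Apply edit: d1 := 8
  d4 = d3 - d2 = 5
  d5 = d3 + d2 = 25
  d6 = d5/3 - 6 - d2 = -23/3
  d7 = d1/3 + d5*4 + d6/4 = 403/4
  d8 = d4 - d7 = -383/4
  d9 = d4/5 + d1 + 7 = 16
  d10 = d4 - d6 + d5*4 = 338/3
Walk from origin (0, 0):
  seg 1: right by d2 = 10 → (10, 0)
  seg 2: left by d6 = -23/3 → (53/3, 0)
  seg 3: down by d7 = 403/4 → (53/3, -403/4)
  seg 4: up by d3 = 15 → (53/3, -343/4)
  seg 5: down by d8 = -383/4 → (53/3, 10)
  seg 6: left by d8 = -383/4 → (1361/12, 10)
  seg 7: right by d7 = 403/4 → (1285/6, 10)

d4 = 5
d5 = 25
d6 = -23/3
d7 = 403/4
d8 = -383/4
d9 = 16
d10 = 338/3
endpoint = (1285/6, 10)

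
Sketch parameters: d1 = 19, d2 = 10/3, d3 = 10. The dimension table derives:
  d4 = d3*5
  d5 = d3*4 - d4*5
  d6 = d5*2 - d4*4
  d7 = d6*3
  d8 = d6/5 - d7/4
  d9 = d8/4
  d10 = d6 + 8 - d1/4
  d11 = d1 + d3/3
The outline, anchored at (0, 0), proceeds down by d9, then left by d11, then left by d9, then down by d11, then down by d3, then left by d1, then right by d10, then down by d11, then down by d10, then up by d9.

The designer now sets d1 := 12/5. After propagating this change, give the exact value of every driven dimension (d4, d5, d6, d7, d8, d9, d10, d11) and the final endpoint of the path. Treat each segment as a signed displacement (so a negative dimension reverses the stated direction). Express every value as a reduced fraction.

Apply edit: d1 := 12/5
  d4 = d3*5 = 50
  d5 = d3*4 - d4*5 = -210
  d6 = d5*2 - d4*4 = -620
  d7 = d6*3 = -1860
  d8 = d6/5 - d7/4 = 341
  d9 = d8/4 = 341/4
  d10 = d6 + 8 - d1/4 = -3063/5
  d11 = d1 + d3/3 = 86/15
Walk from origin (0, 0):
  seg 1: down by d9 = 341/4 → (0, -341/4)
  seg 2: left by d11 = 86/15 → (-86/15, -341/4)
  seg 3: left by d9 = 341/4 → (-5459/60, -341/4)
  seg 4: down by d11 = 86/15 → (-5459/60, -5459/60)
  seg 5: down by d3 = 10 → (-5459/60, -6059/60)
  seg 6: left by d1 = 12/5 → (-5603/60, -6059/60)
  seg 7: right by d10 = -3063/5 → (-42359/60, -6059/60)
  seg 8: down by d11 = 86/15 → (-42359/60, -6403/60)
  seg 9: down by d10 = -3063/5 → (-42359/60, 30353/60)
  seg 10: up by d9 = 341/4 → (-42359/60, 8867/15)

d4 = 50
d5 = -210
d6 = -620
d7 = -1860
d8 = 341
d9 = 341/4
d10 = -3063/5
d11 = 86/15
endpoint = (-42359/60, 8867/15)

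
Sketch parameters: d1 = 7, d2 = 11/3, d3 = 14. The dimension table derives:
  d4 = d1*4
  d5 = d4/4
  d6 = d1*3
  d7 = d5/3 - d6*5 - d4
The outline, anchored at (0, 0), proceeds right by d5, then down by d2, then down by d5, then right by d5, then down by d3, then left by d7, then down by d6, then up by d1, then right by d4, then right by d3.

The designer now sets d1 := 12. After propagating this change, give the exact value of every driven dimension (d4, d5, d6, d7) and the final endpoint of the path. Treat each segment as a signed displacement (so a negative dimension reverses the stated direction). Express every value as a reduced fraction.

Apply edit: d1 := 12
  d4 = d1*4 = 48
  d5 = d4/4 = 12
  d6 = d1*3 = 36
  d7 = d5/3 - d6*5 - d4 = -224
Walk from origin (0, 0):
  seg 1: right by d5 = 12 → (12, 0)
  seg 2: down by d2 = 11/3 → (12, -11/3)
  seg 3: down by d5 = 12 → (12, -47/3)
  seg 4: right by d5 = 12 → (24, -47/3)
  seg 5: down by d3 = 14 → (24, -89/3)
  seg 6: left by d7 = -224 → (248, -89/3)
  seg 7: down by d6 = 36 → (248, -197/3)
  seg 8: up by d1 = 12 → (248, -161/3)
  seg 9: right by d4 = 48 → (296, -161/3)
  seg 10: right by d3 = 14 → (310, -161/3)

d4 = 48
d5 = 12
d6 = 36
d7 = -224
endpoint = (310, -161/3)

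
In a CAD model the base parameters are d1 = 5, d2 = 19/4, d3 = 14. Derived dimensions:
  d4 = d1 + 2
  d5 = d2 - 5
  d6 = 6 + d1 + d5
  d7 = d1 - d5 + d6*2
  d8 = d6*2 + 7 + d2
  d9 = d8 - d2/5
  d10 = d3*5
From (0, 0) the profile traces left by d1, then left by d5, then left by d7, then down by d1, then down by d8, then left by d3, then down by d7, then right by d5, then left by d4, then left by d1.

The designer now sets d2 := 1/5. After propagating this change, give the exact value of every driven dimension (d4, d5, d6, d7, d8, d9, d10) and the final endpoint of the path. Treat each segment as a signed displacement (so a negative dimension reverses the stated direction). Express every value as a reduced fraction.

d4 = 7
d5 = -24/5
d6 = 31/5
d7 = 111/5
d8 = 98/5
d9 = 489/25
d10 = 70
endpoint = (-266/5, -234/5)

Apply edit: d2 := 1/5
  d4 = d1 + 2 = 7
  d5 = d2 - 5 = -24/5
  d6 = 6 + d1 + d5 = 31/5
  d7 = d1 - d5 + d6*2 = 111/5
  d8 = d6*2 + 7 + d2 = 98/5
  d9 = d8 - d2/5 = 489/25
  d10 = d3*5 = 70
Walk from origin (0, 0):
  seg 1: left by d1 = 5 → (-5, 0)
  seg 2: left by d5 = -24/5 → (-1/5, 0)
  seg 3: left by d7 = 111/5 → (-112/5, 0)
  seg 4: down by d1 = 5 → (-112/5, -5)
  seg 5: down by d8 = 98/5 → (-112/5, -123/5)
  seg 6: left by d3 = 14 → (-182/5, -123/5)
  seg 7: down by d7 = 111/5 → (-182/5, -234/5)
  seg 8: right by d5 = -24/5 → (-206/5, -234/5)
  seg 9: left by d4 = 7 → (-241/5, -234/5)
  seg 10: left by d1 = 5 → (-266/5, -234/5)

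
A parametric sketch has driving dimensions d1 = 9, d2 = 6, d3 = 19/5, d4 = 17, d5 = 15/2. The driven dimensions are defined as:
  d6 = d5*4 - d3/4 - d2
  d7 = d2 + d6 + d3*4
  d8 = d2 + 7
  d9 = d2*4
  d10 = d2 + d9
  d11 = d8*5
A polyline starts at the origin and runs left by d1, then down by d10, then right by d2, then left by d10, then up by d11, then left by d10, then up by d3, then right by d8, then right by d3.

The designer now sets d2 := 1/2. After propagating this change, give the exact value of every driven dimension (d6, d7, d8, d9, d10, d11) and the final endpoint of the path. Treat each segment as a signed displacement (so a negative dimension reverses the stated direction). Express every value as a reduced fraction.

Apply edit: d2 := 1/2
  d6 = d5*4 - d3/4 - d2 = 571/20
  d7 = d2 + d6 + d3*4 = 177/4
  d8 = d2 + 7 = 15/2
  d9 = d2*4 = 2
  d10 = d2 + d9 = 5/2
  d11 = d8*5 = 75/2
Walk from origin (0, 0):
  seg 1: left by d1 = 9 → (-9, 0)
  seg 2: down by d10 = 5/2 → (-9, -5/2)
  seg 3: right by d2 = 1/2 → (-17/2, -5/2)
  seg 4: left by d10 = 5/2 → (-11, -5/2)
  seg 5: up by d11 = 75/2 → (-11, 35)
  seg 6: left by d10 = 5/2 → (-27/2, 35)
  seg 7: up by d3 = 19/5 → (-27/2, 194/5)
  seg 8: right by d8 = 15/2 → (-6, 194/5)
  seg 9: right by d3 = 19/5 → (-11/5, 194/5)

d6 = 571/20
d7 = 177/4
d8 = 15/2
d9 = 2
d10 = 5/2
d11 = 75/2
endpoint = (-11/5, 194/5)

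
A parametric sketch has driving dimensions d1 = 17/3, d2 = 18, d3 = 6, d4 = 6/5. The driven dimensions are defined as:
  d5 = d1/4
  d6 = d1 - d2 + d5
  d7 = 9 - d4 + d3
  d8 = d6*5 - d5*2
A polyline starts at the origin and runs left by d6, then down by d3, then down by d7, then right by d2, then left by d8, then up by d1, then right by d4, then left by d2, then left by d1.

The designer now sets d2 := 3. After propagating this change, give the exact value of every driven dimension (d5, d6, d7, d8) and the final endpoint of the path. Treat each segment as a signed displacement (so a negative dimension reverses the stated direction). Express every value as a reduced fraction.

Apply edit: d2 := 3
  d5 = d1/4 = 17/12
  d6 = d1 - d2 + d5 = 49/12
  d7 = 9 - d4 + d3 = 69/5
  d8 = d6*5 - d5*2 = 211/12
Walk from origin (0, 0):
  seg 1: left by d6 = 49/12 → (-49/12, 0)
  seg 2: down by d3 = 6 → (-49/12, -6)
  seg 3: down by d7 = 69/5 → (-49/12, -99/5)
  seg 4: right by d2 = 3 → (-13/12, -99/5)
  seg 5: left by d8 = 211/12 → (-56/3, -99/5)
  seg 6: up by d1 = 17/3 → (-56/3, -212/15)
  seg 7: right by d4 = 6/5 → (-262/15, -212/15)
  seg 8: left by d2 = 3 → (-307/15, -212/15)
  seg 9: left by d1 = 17/3 → (-392/15, -212/15)

d5 = 17/12
d6 = 49/12
d7 = 69/5
d8 = 211/12
endpoint = (-392/15, -212/15)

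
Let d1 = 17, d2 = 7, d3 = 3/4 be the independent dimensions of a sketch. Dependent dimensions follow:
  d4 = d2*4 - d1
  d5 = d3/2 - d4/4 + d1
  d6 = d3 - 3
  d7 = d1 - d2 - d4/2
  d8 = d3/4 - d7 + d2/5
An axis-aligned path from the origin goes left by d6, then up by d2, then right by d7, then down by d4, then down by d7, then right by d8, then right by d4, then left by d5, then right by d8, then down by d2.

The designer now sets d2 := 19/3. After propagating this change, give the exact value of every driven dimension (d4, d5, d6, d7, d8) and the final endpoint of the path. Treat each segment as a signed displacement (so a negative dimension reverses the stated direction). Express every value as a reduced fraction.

d4 = 25/3
d5 = 367/24
d6 = -9/4
d7 = 13/2
d8 = -1211/240
endpoint = (-83/10, -89/6)

Apply edit: d2 := 19/3
  d4 = d2*4 - d1 = 25/3
  d5 = d3/2 - d4/4 + d1 = 367/24
  d6 = d3 - 3 = -9/4
  d7 = d1 - d2 - d4/2 = 13/2
  d8 = d3/4 - d7 + d2/5 = -1211/240
Walk from origin (0, 0):
  seg 1: left by d6 = -9/4 → (9/4, 0)
  seg 2: up by d2 = 19/3 → (9/4, 19/3)
  seg 3: right by d7 = 13/2 → (35/4, 19/3)
  seg 4: down by d4 = 25/3 → (35/4, -2)
  seg 5: down by d7 = 13/2 → (35/4, -17/2)
  seg 6: right by d8 = -1211/240 → (889/240, -17/2)
  seg 7: right by d4 = 25/3 → (963/80, -17/2)
  seg 8: left by d5 = 367/24 → (-781/240, -17/2)
  seg 9: right by d8 = -1211/240 → (-83/10, -17/2)
  seg 10: down by d2 = 19/3 → (-83/10, -89/6)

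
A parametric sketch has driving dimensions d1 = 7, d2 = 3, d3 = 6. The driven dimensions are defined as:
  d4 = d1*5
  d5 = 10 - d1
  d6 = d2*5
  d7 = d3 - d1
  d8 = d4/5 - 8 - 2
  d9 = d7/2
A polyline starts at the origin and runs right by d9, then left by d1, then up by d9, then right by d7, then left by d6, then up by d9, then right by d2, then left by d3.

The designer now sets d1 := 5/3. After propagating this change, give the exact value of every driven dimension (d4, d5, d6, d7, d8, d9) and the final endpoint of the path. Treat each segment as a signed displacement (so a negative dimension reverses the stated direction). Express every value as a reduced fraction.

d4 = 25/3
d5 = 25/3
d6 = 15
d7 = 13/3
d8 = -25/3
d9 = 13/6
endpoint = (-79/6, 13/3)

Apply edit: d1 := 5/3
  d4 = d1*5 = 25/3
  d5 = 10 - d1 = 25/3
  d6 = d2*5 = 15
  d7 = d3 - d1 = 13/3
  d8 = d4/5 - 8 - 2 = -25/3
  d9 = d7/2 = 13/6
Walk from origin (0, 0):
  seg 1: right by d9 = 13/6 → (13/6, 0)
  seg 2: left by d1 = 5/3 → (1/2, 0)
  seg 3: up by d9 = 13/6 → (1/2, 13/6)
  seg 4: right by d7 = 13/3 → (29/6, 13/6)
  seg 5: left by d6 = 15 → (-61/6, 13/6)
  seg 6: up by d9 = 13/6 → (-61/6, 13/3)
  seg 7: right by d2 = 3 → (-43/6, 13/3)
  seg 8: left by d3 = 6 → (-79/6, 13/3)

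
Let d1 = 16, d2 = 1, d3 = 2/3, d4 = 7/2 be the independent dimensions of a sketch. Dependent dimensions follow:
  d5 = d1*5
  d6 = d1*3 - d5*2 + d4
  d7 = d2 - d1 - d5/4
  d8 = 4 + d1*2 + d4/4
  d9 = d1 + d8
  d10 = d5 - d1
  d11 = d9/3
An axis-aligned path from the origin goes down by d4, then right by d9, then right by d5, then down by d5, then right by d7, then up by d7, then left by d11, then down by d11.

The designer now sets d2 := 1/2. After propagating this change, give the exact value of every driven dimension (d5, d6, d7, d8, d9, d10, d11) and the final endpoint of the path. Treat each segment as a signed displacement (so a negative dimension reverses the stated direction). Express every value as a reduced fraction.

Apply edit: d2 := 1/2
  d5 = d1*5 = 80
  d6 = d1*3 - d5*2 + d4 = -217/2
  d7 = d2 - d1 - d5/4 = -71/2
  d8 = 4 + d1*2 + d4/4 = 295/8
  d9 = d1 + d8 = 423/8
  d10 = d5 - d1 = 64
  d11 = d9/3 = 141/8
Walk from origin (0, 0):
  seg 1: down by d4 = 7/2 → (0, -7/2)
  seg 2: right by d9 = 423/8 → (423/8, -7/2)
  seg 3: right by d5 = 80 → (1063/8, -7/2)
  seg 4: down by d5 = 80 → (1063/8, -167/2)
  seg 5: right by d7 = -71/2 → (779/8, -167/2)
  seg 6: up by d7 = -71/2 → (779/8, -119)
  seg 7: left by d11 = 141/8 → (319/4, -119)
  seg 8: down by d11 = 141/8 → (319/4, -1093/8)

d5 = 80
d6 = -217/2
d7 = -71/2
d8 = 295/8
d9 = 423/8
d10 = 64
d11 = 141/8
endpoint = (319/4, -1093/8)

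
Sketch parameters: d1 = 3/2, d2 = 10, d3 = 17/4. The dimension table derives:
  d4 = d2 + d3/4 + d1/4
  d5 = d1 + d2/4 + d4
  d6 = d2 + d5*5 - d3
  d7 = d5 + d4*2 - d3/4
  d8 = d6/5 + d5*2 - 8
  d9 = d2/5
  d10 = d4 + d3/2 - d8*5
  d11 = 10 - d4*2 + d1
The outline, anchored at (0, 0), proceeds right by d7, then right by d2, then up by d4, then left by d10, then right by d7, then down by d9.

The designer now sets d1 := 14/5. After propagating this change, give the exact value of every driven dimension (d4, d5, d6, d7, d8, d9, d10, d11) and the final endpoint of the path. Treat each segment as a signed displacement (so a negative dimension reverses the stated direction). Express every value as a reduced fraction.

Apply edit: d1 := 14/5
  d4 = d2 + d3/4 + d1/4 = 941/80
  d5 = d1 + d2/4 + d4 = 273/16
  d6 = d2 + d5*5 - d3 = 1457/16
  d7 = d5 + d4*2 - d3/4 = 1581/40
  d8 = d6/5 + d5*2 - 8 = 3547/80
  d9 = d2/5 = 2
  d10 = d4 + d3/2 - d8*5 = -1039/5
  d11 = 10 - d4*2 + d1 = -429/40
Walk from origin (0, 0):
  seg 1: right by d7 = 1581/40 → (1581/40, 0)
  seg 2: right by d2 = 10 → (1981/40, 0)
  seg 3: up by d4 = 941/80 → (1981/40, 941/80)
  seg 4: left by d10 = -1039/5 → (10293/40, 941/80)
  seg 5: right by d7 = 1581/40 → (5937/20, 941/80)
  seg 6: down by d9 = 2 → (5937/20, 781/80)

d4 = 941/80
d5 = 273/16
d6 = 1457/16
d7 = 1581/40
d8 = 3547/80
d9 = 2
d10 = -1039/5
d11 = -429/40
endpoint = (5937/20, 781/80)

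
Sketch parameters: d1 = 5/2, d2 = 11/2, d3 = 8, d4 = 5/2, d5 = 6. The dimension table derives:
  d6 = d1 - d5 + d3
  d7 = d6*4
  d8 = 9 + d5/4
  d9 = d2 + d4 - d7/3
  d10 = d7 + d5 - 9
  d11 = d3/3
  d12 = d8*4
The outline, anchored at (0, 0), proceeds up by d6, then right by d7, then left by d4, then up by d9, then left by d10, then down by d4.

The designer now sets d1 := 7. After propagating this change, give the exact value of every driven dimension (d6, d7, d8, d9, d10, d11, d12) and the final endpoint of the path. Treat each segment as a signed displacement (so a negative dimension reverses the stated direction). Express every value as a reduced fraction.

d6 = 9
d7 = 36
d8 = 21/2
d9 = -4
d10 = 33
d11 = 8/3
d12 = 42
endpoint = (1/2, 5/2)

Apply edit: d1 := 7
  d6 = d1 - d5 + d3 = 9
  d7 = d6*4 = 36
  d8 = 9 + d5/4 = 21/2
  d9 = d2 + d4 - d7/3 = -4
  d10 = d7 + d5 - 9 = 33
  d11 = d3/3 = 8/3
  d12 = d8*4 = 42
Walk from origin (0, 0):
  seg 1: up by d6 = 9 → (0, 9)
  seg 2: right by d7 = 36 → (36, 9)
  seg 3: left by d4 = 5/2 → (67/2, 9)
  seg 4: up by d9 = -4 → (67/2, 5)
  seg 5: left by d10 = 33 → (1/2, 5)
  seg 6: down by d4 = 5/2 → (1/2, 5/2)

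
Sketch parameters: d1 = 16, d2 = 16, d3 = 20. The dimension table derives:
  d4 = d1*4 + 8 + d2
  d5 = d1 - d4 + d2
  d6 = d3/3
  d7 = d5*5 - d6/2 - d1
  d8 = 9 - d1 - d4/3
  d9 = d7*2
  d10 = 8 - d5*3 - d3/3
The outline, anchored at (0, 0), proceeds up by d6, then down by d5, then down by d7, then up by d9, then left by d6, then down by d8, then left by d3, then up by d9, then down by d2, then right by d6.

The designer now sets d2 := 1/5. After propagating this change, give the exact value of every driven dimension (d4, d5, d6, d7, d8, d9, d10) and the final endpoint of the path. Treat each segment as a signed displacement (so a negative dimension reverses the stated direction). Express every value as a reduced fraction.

Apply edit: d2 := 1/5
  d4 = d1*4 + 8 + d2 = 361/5
  d5 = d1 - d4 + d2 = -56
  d6 = d3/3 = 20/3
  d7 = d5*5 - d6/2 - d1 = -898/3
  d8 = 9 - d1 - d4/3 = -466/15
  d9 = d7*2 = -1796/3
  d10 = 8 - d5*3 - d3/3 = 508/3
Walk from origin (0, 0):
  seg 1: up by d6 = 20/3 → (0, 20/3)
  seg 2: down by d5 = -56 → (0, 188/3)
  seg 3: down by d7 = -898/3 → (0, 362)
  seg 4: up by d9 = -1796/3 → (0, -710/3)
  seg 5: left by d6 = 20/3 → (-20/3, -710/3)
  seg 6: down by d8 = -466/15 → (-20/3, -1028/5)
  seg 7: left by d3 = 20 → (-80/3, -1028/5)
  seg 8: up by d9 = -1796/3 → (-80/3, -12064/15)
  seg 9: down by d2 = 1/5 → (-80/3, -12067/15)
  seg 10: right by d6 = 20/3 → (-20, -12067/15)

d4 = 361/5
d5 = -56
d6 = 20/3
d7 = -898/3
d8 = -466/15
d9 = -1796/3
d10 = 508/3
endpoint = (-20, -12067/15)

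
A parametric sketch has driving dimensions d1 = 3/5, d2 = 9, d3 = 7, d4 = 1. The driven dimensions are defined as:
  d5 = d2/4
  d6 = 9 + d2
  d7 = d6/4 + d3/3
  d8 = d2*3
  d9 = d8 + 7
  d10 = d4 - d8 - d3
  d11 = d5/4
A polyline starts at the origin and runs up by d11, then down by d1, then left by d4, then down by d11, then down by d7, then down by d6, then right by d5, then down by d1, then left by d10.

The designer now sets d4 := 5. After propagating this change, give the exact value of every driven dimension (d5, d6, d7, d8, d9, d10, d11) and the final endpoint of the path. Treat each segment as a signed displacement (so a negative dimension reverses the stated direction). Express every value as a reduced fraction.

d5 = 9/4
d6 = 18
d7 = 41/6
d8 = 27
d9 = 34
d10 = -29
d11 = 9/16
endpoint = (105/4, -781/30)

Apply edit: d4 := 5
  d5 = d2/4 = 9/4
  d6 = 9 + d2 = 18
  d7 = d6/4 + d3/3 = 41/6
  d8 = d2*3 = 27
  d9 = d8 + 7 = 34
  d10 = d4 - d8 - d3 = -29
  d11 = d5/4 = 9/16
Walk from origin (0, 0):
  seg 1: up by d11 = 9/16 → (0, 9/16)
  seg 2: down by d1 = 3/5 → (0, -3/80)
  seg 3: left by d4 = 5 → (-5, -3/80)
  seg 4: down by d11 = 9/16 → (-5, -3/5)
  seg 5: down by d7 = 41/6 → (-5, -223/30)
  seg 6: down by d6 = 18 → (-5, -763/30)
  seg 7: right by d5 = 9/4 → (-11/4, -763/30)
  seg 8: down by d1 = 3/5 → (-11/4, -781/30)
  seg 9: left by d10 = -29 → (105/4, -781/30)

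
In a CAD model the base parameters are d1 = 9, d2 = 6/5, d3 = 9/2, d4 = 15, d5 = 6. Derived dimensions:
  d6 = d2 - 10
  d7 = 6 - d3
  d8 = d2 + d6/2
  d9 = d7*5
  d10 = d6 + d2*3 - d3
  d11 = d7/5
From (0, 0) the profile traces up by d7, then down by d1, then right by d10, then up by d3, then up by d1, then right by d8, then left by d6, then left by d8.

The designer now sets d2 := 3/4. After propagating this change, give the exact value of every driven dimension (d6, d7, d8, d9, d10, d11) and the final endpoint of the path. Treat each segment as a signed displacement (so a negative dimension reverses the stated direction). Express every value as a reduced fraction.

d6 = -37/4
d7 = 3/2
d8 = -31/8
d9 = 15/2
d10 = -23/2
d11 = 3/10
endpoint = (-9/4, 6)

Apply edit: d2 := 3/4
  d6 = d2 - 10 = -37/4
  d7 = 6 - d3 = 3/2
  d8 = d2 + d6/2 = -31/8
  d9 = d7*5 = 15/2
  d10 = d6 + d2*3 - d3 = -23/2
  d11 = d7/5 = 3/10
Walk from origin (0, 0):
  seg 1: up by d7 = 3/2 → (0, 3/2)
  seg 2: down by d1 = 9 → (0, -15/2)
  seg 3: right by d10 = -23/2 → (-23/2, -15/2)
  seg 4: up by d3 = 9/2 → (-23/2, -3)
  seg 5: up by d1 = 9 → (-23/2, 6)
  seg 6: right by d8 = -31/8 → (-123/8, 6)
  seg 7: left by d6 = -37/4 → (-49/8, 6)
  seg 8: left by d8 = -31/8 → (-9/4, 6)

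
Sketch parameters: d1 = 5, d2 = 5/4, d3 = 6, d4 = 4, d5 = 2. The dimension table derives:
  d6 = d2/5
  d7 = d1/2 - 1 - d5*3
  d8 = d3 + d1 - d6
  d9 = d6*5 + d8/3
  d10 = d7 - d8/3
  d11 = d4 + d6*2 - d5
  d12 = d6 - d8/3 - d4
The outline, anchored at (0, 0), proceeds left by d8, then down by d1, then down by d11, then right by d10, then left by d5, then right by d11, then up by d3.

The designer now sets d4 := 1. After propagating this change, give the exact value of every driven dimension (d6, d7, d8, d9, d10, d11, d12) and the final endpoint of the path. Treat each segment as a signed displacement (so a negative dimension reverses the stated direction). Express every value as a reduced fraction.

Apply edit: d4 := 1
  d6 = d2/5 = 1/4
  d7 = d1/2 - 1 - d5*3 = -9/2
  d8 = d3 + d1 - d6 = 43/4
  d9 = d6*5 + d8/3 = 29/6
  d10 = d7 - d8/3 = -97/12
  d11 = d4 + d6*2 - d5 = -1/2
  d12 = d6 - d8/3 - d4 = -13/3
Walk from origin (0, 0):
  seg 1: left by d8 = 43/4 → (-43/4, 0)
  seg 2: down by d1 = 5 → (-43/4, -5)
  seg 3: down by d11 = -1/2 → (-43/4, -9/2)
  seg 4: right by d10 = -97/12 → (-113/6, -9/2)
  seg 5: left by d5 = 2 → (-125/6, -9/2)
  seg 6: right by d11 = -1/2 → (-64/3, -9/2)
  seg 7: up by d3 = 6 → (-64/3, 3/2)

d6 = 1/4
d7 = -9/2
d8 = 43/4
d9 = 29/6
d10 = -97/12
d11 = -1/2
d12 = -13/3
endpoint = (-64/3, 3/2)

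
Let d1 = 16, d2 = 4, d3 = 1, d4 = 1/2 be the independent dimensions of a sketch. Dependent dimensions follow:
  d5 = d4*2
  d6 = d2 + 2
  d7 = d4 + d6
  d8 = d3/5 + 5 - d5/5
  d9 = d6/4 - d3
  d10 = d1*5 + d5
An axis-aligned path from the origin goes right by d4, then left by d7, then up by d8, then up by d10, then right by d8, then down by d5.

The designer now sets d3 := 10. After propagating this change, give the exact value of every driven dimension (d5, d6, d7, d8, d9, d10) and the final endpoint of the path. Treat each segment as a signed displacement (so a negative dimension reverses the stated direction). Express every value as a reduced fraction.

d5 = 1
d6 = 6
d7 = 13/2
d8 = 34/5
d9 = -17/2
d10 = 81
endpoint = (4/5, 434/5)

Apply edit: d3 := 10
  d5 = d4*2 = 1
  d6 = d2 + 2 = 6
  d7 = d4 + d6 = 13/2
  d8 = d3/5 + 5 - d5/5 = 34/5
  d9 = d6/4 - d3 = -17/2
  d10 = d1*5 + d5 = 81
Walk from origin (0, 0):
  seg 1: right by d4 = 1/2 → (1/2, 0)
  seg 2: left by d7 = 13/2 → (-6, 0)
  seg 3: up by d8 = 34/5 → (-6, 34/5)
  seg 4: up by d10 = 81 → (-6, 439/5)
  seg 5: right by d8 = 34/5 → (4/5, 439/5)
  seg 6: down by d5 = 1 → (4/5, 434/5)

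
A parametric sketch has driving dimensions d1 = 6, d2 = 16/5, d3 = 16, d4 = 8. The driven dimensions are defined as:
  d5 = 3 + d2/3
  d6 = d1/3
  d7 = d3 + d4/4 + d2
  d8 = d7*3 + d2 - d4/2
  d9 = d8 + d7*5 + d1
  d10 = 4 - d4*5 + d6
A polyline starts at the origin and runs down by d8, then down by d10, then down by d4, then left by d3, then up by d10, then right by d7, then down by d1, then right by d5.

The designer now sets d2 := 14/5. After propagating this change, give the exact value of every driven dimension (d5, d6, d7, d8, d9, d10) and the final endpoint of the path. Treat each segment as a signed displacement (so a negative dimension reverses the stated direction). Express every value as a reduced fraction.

d5 = 59/15
d6 = 2
d7 = 104/5
d8 = 306/5
d9 = 856/5
d10 = -34
endpoint = (131/15, -376/5)

Apply edit: d2 := 14/5
  d5 = 3 + d2/3 = 59/15
  d6 = d1/3 = 2
  d7 = d3 + d4/4 + d2 = 104/5
  d8 = d7*3 + d2 - d4/2 = 306/5
  d9 = d8 + d7*5 + d1 = 856/5
  d10 = 4 - d4*5 + d6 = -34
Walk from origin (0, 0):
  seg 1: down by d8 = 306/5 → (0, -306/5)
  seg 2: down by d10 = -34 → (0, -136/5)
  seg 3: down by d4 = 8 → (0, -176/5)
  seg 4: left by d3 = 16 → (-16, -176/5)
  seg 5: up by d10 = -34 → (-16, -346/5)
  seg 6: right by d7 = 104/5 → (24/5, -346/5)
  seg 7: down by d1 = 6 → (24/5, -376/5)
  seg 8: right by d5 = 59/15 → (131/15, -376/5)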